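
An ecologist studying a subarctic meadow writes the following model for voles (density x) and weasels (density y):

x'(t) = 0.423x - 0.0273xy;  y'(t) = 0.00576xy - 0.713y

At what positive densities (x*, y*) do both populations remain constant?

x* ≈ 124, y* ≈ 15.5

Set dy/dt = 0 with y > 0: 0.00576x - 0.713 = 0, so x* = 0.713/0.00576 = 124.
Set dx/dt = 0 with x > 0: 0.423 - 0.0273y = 0, so y* = 0.423/0.0273 = 15.5.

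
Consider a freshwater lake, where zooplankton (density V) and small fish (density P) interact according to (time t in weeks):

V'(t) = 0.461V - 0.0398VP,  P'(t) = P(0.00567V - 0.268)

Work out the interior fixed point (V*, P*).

Set dP/dt = 0 with P > 0: 0.00567V - 0.268 = 0, so V* = 0.268/0.00567 = 47.3.
Set dV/dt = 0 with V > 0: 0.461 - 0.0398P = 0, so P* = 0.461/0.0398 = 11.6.

V* ≈ 47.3, P* ≈ 11.6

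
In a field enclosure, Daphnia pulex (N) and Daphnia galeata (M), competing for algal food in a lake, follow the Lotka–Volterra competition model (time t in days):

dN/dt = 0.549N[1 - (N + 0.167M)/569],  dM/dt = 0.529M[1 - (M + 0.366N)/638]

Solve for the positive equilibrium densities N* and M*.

Setting both brackets to zero gives the nullclines N + 0.167M = 569 and 0.366N + M = 638.
Substituting M = 638 - 0.366N into the first: N(1 - 0.167·0.366) = 569 - 0.167·638.
So N* = 462/0.939 = 493, and then M* = 638 - 0.366·493 = 458.

N* ≈ 493, M* ≈ 458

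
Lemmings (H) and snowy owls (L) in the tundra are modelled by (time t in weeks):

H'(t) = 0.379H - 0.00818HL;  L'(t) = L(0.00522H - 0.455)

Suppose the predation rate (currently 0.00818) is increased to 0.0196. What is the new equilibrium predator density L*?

L* ≈ 19.3

At the interior fixed point, setting dH/dt = 0 with H > 0 fixes L* = (prey growth rate)/(HL coefficient) — independent of the other coefficients.
With the change, L* = 0.379/0.0196 = 19.3; it falls from 46.3.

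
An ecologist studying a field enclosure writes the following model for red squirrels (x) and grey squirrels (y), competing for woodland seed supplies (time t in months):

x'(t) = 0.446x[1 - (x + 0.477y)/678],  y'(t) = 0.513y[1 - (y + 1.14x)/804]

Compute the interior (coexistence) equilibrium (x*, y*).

Setting both brackets to zero gives the nullclines x + 0.477y = 678 and 1.14x + y = 804.
Substituting y = 804 - 1.14x into the first: x(1 - 0.477·1.14) = 678 - 0.477·804.
So x* = 294/0.456 = 646, and then y* = 804 - 1.14·646 = 68.1.

x* ≈ 646, y* ≈ 68.1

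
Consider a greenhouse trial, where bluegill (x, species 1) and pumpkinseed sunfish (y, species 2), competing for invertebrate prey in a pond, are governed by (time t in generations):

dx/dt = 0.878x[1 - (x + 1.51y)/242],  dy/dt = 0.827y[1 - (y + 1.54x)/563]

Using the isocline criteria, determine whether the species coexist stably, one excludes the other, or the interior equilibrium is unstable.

Compare the nullcline intercepts: K1/α12 = 242/1.51 = 160 < K2 = 563; K2/α21 = 563/1.54 = 366 > K1 = 242.
Since the inequalities point opposite ways, species 2 can invade but species 1 cannot.

species 2 excludes species 1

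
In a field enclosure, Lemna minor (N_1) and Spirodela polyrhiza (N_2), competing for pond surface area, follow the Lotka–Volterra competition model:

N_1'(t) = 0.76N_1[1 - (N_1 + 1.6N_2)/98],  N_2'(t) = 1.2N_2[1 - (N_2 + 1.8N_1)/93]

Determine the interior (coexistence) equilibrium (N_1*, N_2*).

N_1* ≈ 27, N_2* ≈ 44.4

Setting both brackets to zero gives the nullclines N_1 + 1.6N_2 = 98 and 1.8N_1 + N_2 = 93.
Substituting N_2 = 93 - 1.8N_1 into the first: N_1(1 - 1.6·1.8) = 98 - 1.6·93.
So N_1* = -50.8/-1.88 = 27, and then N_2* = 93 - 1.8·27 = 44.4.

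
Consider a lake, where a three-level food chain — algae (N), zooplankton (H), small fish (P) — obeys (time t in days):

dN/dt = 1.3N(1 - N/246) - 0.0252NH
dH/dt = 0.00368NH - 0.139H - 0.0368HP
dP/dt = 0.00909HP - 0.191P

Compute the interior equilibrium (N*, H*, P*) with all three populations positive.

N* ≈ 146, H* ≈ 21, P* ≈ 10.8

From dP/dt = 0: 0.00909H* = 0.191, so H* = 21.
From dN/dt = 0: 1.3(1 - N*/246) = 0.0252·21, giving N* = 246·(1 - 0.407) = 146.
From dH/dt = 0: 0.00368·146 - 0.139 = 0.0368P*, so P* = 0.398/0.0368 = 10.8.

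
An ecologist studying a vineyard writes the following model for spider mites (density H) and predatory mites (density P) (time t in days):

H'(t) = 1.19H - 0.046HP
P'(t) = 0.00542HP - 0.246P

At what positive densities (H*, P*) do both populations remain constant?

H* ≈ 45.4, P* ≈ 25.9

Set dP/dt = 0 with P > 0: 0.00542H - 0.246 = 0, so H* = 0.246/0.00542 = 45.4.
Set dH/dt = 0 with H > 0: 1.19 - 0.046P = 0, so P* = 1.19/0.046 = 25.9.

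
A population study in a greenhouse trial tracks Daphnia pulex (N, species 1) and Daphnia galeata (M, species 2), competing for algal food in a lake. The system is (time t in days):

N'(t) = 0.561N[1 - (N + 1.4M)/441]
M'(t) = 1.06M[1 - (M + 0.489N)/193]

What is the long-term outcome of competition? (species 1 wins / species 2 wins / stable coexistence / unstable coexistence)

species 1 excludes species 2

Compare the nullcline intercepts: K1/α12 = 441/1.4 = 315 > K2 = 193; K2/α21 = 193/0.489 = 395 < K1 = 441.
Since the inequalities point opposite ways, species 1 can invade but species 2 cannot.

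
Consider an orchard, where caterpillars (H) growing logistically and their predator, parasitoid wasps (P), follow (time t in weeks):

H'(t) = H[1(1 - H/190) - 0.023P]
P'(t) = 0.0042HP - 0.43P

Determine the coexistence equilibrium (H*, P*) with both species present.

H* ≈ 102, P* ≈ 20.1

From dP/dt = 0 with P > 0: 0.0042H* = 0.43, so H* = 102.
Substitute into dH/dt = 0: 1(1 - 102/190) = 0.023P*.
The bracket is 0.461, giving P* = 0.461/0.023 = 20.1.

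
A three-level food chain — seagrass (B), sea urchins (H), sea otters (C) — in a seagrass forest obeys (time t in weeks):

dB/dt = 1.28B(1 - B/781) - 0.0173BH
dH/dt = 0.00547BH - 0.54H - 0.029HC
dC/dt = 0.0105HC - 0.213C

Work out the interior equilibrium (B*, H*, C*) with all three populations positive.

From dC/dt = 0: 0.0105H* = 0.213, so H* = 20.3.
From dB/dt = 0: 1.28(1 - B*/781) = 0.0173·20.3, giving B* = 781·(1 - 0.274) = 567.
From dH/dt = 0: 0.00547·567 - 0.54 = 0.029C*, so C* = 2.56/0.029 = 88.3.

B* ≈ 567, H* ≈ 20.3, C* ≈ 88.3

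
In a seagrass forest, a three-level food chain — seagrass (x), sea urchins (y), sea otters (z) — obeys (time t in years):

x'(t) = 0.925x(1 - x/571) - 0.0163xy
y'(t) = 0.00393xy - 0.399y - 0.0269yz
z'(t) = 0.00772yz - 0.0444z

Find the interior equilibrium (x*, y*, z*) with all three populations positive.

x* ≈ 513, y* ≈ 5.75, z* ≈ 60.1

From dz/dt = 0: 0.00772y* = 0.0444, so y* = 5.75.
From dx/dt = 0: 0.925(1 - x*/571) = 0.0163·5.75, giving x* = 571·(1 - 0.101) = 513.
From dy/dt = 0: 0.00393·513 - 0.399 = 0.0269z*, so z* = 1.62/0.0269 = 60.1.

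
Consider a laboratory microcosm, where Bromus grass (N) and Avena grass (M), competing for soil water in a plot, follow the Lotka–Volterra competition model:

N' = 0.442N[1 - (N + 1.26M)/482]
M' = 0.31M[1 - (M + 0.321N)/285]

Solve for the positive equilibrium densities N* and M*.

N* ≈ 206, M* ≈ 219

Setting both brackets to zero gives the nullclines N + 1.26M = 482 and 0.321N + M = 285.
Substituting M = 285 - 0.321N into the first: N(1 - 1.26·0.321) = 482 - 1.26·285.
So N* = 123/0.596 = 206, and then M* = 285 - 0.321·206 = 219.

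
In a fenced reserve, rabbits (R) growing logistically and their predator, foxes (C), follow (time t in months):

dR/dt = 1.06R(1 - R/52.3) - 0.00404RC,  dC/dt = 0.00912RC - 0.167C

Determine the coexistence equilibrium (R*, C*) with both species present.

R* ≈ 18.3, C* ≈ 171

From dC/dt = 0 with C > 0: 0.00912R* = 0.167, so R* = 18.3.
Substitute into dR/dt = 0: 1.06(1 - 18.3/52.3) = 0.00404C*.
The bracket is 0.65, giving C* = 0.689/0.00404 = 171.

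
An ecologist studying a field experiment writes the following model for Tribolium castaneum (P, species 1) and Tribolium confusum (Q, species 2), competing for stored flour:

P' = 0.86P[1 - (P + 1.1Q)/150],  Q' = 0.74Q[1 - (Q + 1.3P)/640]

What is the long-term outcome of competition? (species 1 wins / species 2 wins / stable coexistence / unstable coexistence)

species 2 excludes species 1

Compare the nullcline intercepts: K1/α12 = 150/1.1 = 136 < K2 = 640; K2/α21 = 640/1.3 = 492 > K1 = 150.
Since the inequalities point opposite ways, species 2 can invade but species 1 cannot.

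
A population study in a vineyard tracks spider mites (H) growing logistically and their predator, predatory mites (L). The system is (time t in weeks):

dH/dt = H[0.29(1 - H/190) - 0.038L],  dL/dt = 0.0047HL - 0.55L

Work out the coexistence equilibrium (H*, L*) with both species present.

From dL/dt = 0 with L > 0: 0.0047H* = 0.55, so H* = 117.
Substitute into dH/dt = 0: 0.29(1 - 117/190) = 0.038L*.
The bracket is 0.384, giving L* = 0.111/0.038 = 2.93.

H* ≈ 117, L* ≈ 2.93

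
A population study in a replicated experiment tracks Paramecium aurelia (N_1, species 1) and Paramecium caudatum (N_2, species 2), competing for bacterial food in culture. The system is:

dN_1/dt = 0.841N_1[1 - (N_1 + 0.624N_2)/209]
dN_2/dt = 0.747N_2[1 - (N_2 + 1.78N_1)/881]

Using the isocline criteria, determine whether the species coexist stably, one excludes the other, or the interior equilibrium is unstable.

species 2 excludes species 1

Compare the nullcline intercepts: K1/α12 = 209/0.624 = 335 < K2 = 881; K2/α21 = 881/1.78 = 495 > K1 = 209.
Since the inequalities point opposite ways, species 2 can invade but species 1 cannot.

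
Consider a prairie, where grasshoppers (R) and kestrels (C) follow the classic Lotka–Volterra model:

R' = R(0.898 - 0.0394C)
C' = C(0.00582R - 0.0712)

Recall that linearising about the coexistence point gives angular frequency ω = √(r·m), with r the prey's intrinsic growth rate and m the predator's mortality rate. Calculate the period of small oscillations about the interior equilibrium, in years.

T ≈ 24.8 years

Here r = 0.898 and m = 0.0712, so r·m = 0.0639.
ω = √0.0639 = 0.253 per year, hence T = 2π/ω ≈ 24.8 years.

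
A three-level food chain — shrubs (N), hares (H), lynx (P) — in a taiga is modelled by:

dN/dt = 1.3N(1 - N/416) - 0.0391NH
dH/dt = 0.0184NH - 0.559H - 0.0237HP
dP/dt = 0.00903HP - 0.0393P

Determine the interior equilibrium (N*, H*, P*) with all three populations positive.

N* ≈ 362, H* ≈ 4.35, P* ≈ 257

From dP/dt = 0: 0.00903H* = 0.0393, so H* = 4.35.
From dN/dt = 0: 1.3(1 - N*/416) = 0.0391·4.35, giving N* = 416·(1 - 0.131) = 362.
From dH/dt = 0: 0.0184·362 - 0.559 = 0.0237P*, so P* = 6.09/0.0237 = 257.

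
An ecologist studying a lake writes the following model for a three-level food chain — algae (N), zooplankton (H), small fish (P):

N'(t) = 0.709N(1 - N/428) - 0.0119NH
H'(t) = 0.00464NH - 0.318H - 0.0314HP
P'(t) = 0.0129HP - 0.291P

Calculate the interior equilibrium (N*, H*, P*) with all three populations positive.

N* ≈ 266, H* ≈ 22.6, P* ≈ 29.2

From dP/dt = 0: 0.0129H* = 0.291, so H* = 22.6.
From dN/dt = 0: 0.709(1 - N*/428) = 0.0119·22.6, giving N* = 428·(1 - 0.379) = 266.
From dH/dt = 0: 0.00464·266 - 0.318 = 0.0314P*, so P* = 0.916/0.0314 = 29.2.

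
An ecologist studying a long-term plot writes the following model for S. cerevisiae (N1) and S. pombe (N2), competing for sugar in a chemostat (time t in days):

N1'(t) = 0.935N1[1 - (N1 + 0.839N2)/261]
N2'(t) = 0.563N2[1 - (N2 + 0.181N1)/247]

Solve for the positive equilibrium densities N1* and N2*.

N1* ≈ 63.4, N2* ≈ 236

Setting both brackets to zero gives the nullclines N1 + 0.839N2 = 261 and 0.181N1 + N2 = 247.
Substituting N2 = 247 - 0.181N1 into the first: N1(1 - 0.839·0.181) = 261 - 0.839·247.
So N1* = 53.8/0.848 = 63.4, and then N2* = 247 - 0.181·63.4 = 236.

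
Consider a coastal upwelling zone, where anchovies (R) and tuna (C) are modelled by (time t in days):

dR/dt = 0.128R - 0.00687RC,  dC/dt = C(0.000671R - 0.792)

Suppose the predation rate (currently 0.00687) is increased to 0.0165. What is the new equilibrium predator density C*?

C* ≈ 7.76

At the interior fixed point, setting dR/dt = 0 with R > 0 fixes C* = (prey growth rate)/(RC coefficient) — independent of the other coefficients.
With the change, C* = 0.128/0.0165 = 7.76; it falls from 18.6.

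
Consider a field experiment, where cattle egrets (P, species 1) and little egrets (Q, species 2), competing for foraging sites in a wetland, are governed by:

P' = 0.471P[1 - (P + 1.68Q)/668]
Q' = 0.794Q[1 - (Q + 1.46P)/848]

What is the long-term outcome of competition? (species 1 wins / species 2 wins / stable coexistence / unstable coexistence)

Compare the nullcline intercepts: K1/α12 = 668/1.68 = 398 < K2 = 848; K2/α21 = 848/1.46 = 581 < K1 = 668.
Since both are reversed, neither can invade when rare; the interior point is a saddle.

unstable coexistence (outcome depends on initial conditions)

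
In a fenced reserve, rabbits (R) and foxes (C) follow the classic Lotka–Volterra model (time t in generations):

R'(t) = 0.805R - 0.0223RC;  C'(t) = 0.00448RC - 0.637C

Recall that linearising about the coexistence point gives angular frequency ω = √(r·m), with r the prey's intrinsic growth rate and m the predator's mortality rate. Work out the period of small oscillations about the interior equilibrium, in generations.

T ≈ 8.77 generations

Here r = 0.805 and m = 0.637, so r·m = 0.513.
ω = √0.513 = 0.716 per generation, hence T = 2π/ω ≈ 8.77 generations.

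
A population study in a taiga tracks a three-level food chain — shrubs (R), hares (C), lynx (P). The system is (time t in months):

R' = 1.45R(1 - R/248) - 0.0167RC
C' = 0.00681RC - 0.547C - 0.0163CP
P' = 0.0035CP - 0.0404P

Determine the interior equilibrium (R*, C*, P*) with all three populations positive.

R* ≈ 215, C* ≈ 11.5, P* ≈ 56.3

From dP/dt = 0: 0.0035C* = 0.0404, so C* = 11.5.
From dR/dt = 0: 1.45(1 - R*/248) = 0.0167·11.5, giving R* = 248·(1 - 0.133) = 215.
From dC/dt = 0: 0.00681·215 - 0.547 = 0.0163P*, so P* = 0.917/0.0163 = 56.3.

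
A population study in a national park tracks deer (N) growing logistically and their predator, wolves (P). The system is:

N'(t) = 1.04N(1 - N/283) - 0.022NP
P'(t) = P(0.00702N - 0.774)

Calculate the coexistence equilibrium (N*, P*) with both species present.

From dP/dt = 0 with P > 0: 0.00702N* = 0.774, so N* = 110.
Substitute into dN/dt = 0: 1.04(1 - 110/283) = 0.022P*.
The bracket is 0.61, giving P* = 0.635/0.022 = 28.9.

N* ≈ 110, P* ≈ 28.9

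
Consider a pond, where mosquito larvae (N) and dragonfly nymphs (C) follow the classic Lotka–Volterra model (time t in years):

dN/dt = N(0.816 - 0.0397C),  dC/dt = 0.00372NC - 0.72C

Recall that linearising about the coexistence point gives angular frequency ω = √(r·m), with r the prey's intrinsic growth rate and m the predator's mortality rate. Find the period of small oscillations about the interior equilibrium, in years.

T ≈ 8.2 years

Here r = 0.816 and m = 0.72, so r·m = 0.588.
ω = √0.588 = 0.766 per year, hence T = 2π/ω ≈ 8.2 years.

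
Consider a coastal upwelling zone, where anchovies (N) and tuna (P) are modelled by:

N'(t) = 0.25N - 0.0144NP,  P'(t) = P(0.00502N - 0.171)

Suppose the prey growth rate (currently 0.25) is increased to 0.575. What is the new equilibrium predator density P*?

At the interior fixed point, setting dN/dt = 0 with N > 0 fixes P* = (prey growth rate)/(NP coefficient) — independent of the other coefficients.
With the change, P* = 0.575/0.0144 = 39.9; it rises from 17.4.

P* ≈ 39.9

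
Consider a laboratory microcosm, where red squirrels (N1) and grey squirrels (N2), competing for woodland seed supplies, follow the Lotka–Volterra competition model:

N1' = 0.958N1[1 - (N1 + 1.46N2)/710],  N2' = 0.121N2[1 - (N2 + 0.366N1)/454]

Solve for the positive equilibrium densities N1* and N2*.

N1* ≈ 101, N2* ≈ 417

Setting both brackets to zero gives the nullclines N1 + 1.46N2 = 710 and 0.366N1 + N2 = 454.
Substituting N2 = 454 - 0.366N1 into the first: N1(1 - 1.46·0.366) = 710 - 1.46·454.
So N1* = 47.2/0.466 = 101, and then N2* = 454 - 0.366·101 = 417.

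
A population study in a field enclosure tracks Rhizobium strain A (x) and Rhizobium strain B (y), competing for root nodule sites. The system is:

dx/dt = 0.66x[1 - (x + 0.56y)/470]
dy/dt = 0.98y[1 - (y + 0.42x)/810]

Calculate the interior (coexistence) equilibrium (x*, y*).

Setting both brackets to zero gives the nullclines x + 0.56y = 470 and 0.42x + y = 810.
Substituting y = 810 - 0.42x into the first: x(1 - 0.56·0.42) = 470 - 0.56·810.
So x* = 16.4/0.765 = 21.4, and then y* = 810 - 0.42·21.4 = 801.

x* ≈ 21.4, y* ≈ 801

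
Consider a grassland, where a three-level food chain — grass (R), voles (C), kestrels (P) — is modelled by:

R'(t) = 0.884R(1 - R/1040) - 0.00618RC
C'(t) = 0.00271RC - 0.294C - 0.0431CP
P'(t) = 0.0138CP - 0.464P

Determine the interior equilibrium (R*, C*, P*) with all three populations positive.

R* ≈ 796, C* ≈ 33.6, P* ≈ 43.2

From dP/dt = 0: 0.0138C* = 0.464, so C* = 33.6.
From dR/dt = 0: 0.884(1 - R*/1040) = 0.00618·33.6, giving R* = 1040·(1 - 0.235) = 796.
From dC/dt = 0: 0.00271·796 - 0.294 = 0.0431P*, so P* = 1.86/0.0431 = 43.2.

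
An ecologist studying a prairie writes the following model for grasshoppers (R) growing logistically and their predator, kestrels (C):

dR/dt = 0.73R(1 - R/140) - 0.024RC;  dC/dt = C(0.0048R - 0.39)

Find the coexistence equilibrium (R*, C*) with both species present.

From dC/dt = 0 with C > 0: 0.0048R* = 0.39, so R* = 81.3.
Substitute into dR/dt = 0: 0.73(1 - 81.3/140) = 0.024C*.
The bracket is 0.42, giving C* = 0.306/0.024 = 12.8.

R* ≈ 81.3, C* ≈ 12.8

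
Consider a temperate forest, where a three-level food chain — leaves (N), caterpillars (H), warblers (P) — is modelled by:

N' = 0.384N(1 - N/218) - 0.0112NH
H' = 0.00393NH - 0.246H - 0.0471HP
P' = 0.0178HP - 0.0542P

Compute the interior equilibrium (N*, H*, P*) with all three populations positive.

From dP/dt = 0: 0.0178H* = 0.0542, so H* = 3.04.
From dN/dt = 0: 0.384(1 - N*/218) = 0.0112·3.04, giving N* = 218·(1 - 0.0888) = 199.
From dH/dt = 0: 0.00393·199 - 0.246 = 0.0471P*, so P* = 0.535/0.0471 = 11.4.

N* ≈ 199, H* ≈ 3.04, P* ≈ 11.4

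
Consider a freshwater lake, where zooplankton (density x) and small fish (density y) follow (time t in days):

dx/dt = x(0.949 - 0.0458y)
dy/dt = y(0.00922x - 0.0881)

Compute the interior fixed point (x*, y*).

Set dy/dt = 0 with y > 0: 0.00922x - 0.0881 = 0, so x* = 0.0881/0.00922 = 9.56.
Set dx/dt = 0 with x > 0: 0.949 - 0.0458y = 0, so y* = 0.949/0.0458 = 20.7.

x* ≈ 9.56, y* ≈ 20.7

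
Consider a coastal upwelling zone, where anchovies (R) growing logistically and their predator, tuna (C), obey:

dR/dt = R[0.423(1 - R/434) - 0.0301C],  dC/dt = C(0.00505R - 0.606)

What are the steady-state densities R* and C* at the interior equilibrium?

R* ≈ 120, C* ≈ 10.2

From dC/dt = 0 with C > 0: 0.00505R* = 0.606, so R* = 120.
Substitute into dR/dt = 0: 0.423(1 - 120/434) = 0.0301C*.
The bracket is 0.724, giving C* = 0.306/0.0301 = 10.2.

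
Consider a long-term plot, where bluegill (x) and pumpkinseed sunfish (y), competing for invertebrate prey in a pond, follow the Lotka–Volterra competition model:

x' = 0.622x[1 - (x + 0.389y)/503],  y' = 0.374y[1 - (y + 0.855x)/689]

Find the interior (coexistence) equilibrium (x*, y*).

Setting both brackets to zero gives the nullclines x + 0.389y = 503 and 0.855x + y = 689.
Substituting y = 689 - 0.855x into the first: x(1 - 0.389·0.855) = 503 - 0.389·689.
So x* = 235/0.667 = 352, and then y* = 689 - 0.855·352 = 388.

x* ≈ 352, y* ≈ 388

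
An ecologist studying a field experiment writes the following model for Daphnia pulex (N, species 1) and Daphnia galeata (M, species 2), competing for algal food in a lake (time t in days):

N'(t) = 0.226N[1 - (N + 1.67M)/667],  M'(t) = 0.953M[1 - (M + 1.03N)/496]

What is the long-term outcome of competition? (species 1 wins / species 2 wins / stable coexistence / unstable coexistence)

Compare the nullcline intercepts: K1/α12 = 667/1.67 = 399 < K2 = 496; K2/α21 = 496/1.03 = 482 < K1 = 667.
Since both are reversed, neither can invade when rare; the interior point is a saddle.

unstable coexistence (outcome depends on initial conditions)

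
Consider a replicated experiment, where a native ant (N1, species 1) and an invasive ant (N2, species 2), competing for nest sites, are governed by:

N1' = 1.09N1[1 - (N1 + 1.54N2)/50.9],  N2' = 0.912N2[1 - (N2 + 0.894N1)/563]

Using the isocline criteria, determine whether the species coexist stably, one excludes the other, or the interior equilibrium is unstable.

species 2 excludes species 1

Compare the nullcline intercepts: K1/α12 = 50.9/1.54 = 33.1 < K2 = 563; K2/α21 = 563/0.894 = 630 > K1 = 50.9.
Since the inequalities point opposite ways, species 2 can invade but species 1 cannot.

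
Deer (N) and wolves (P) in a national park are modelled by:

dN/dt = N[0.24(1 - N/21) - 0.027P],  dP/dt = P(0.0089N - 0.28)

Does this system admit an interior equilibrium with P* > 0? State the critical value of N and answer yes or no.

The predator equation gives dP/dt > 0 only when N > 0.28/0.0089 = 31.5.
Without the predator, N → K = 21. Since 21 < 31.5, the predator cannot invade.

Threshold N = 31.5; K < 31.5, so no, the predator goes extinct.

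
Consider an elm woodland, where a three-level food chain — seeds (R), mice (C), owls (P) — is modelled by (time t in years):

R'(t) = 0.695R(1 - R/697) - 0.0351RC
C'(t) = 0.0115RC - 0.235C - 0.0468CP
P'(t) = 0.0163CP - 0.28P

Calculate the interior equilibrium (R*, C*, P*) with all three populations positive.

R* ≈ 92.3, C* ≈ 17.2, P* ≈ 17.7

From dP/dt = 0: 0.0163C* = 0.28, so C* = 17.2.
From dR/dt = 0: 0.695(1 - R*/697) = 0.0351·17.2, giving R* = 697·(1 - 0.868) = 92.3.
From dC/dt = 0: 0.0115·92.3 - 0.235 = 0.0468P*, so P* = 0.827/0.0468 = 17.7.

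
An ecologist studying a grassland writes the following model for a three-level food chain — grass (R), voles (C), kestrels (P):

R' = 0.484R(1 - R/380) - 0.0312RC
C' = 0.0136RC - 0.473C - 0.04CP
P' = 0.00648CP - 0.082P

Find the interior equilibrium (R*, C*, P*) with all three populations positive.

From dP/dt = 0: 0.00648C* = 0.082, so C* = 12.7.
From dR/dt = 0: 0.484(1 - R*/380) = 0.0312·12.7, giving R* = 380·(1 - 0.816) = 70.
From dC/dt = 0: 0.0136·70 - 0.473 = 0.04P*, so P* = 0.479/0.04 = 12.

R* ≈ 70, C* ≈ 12.7, P* ≈ 12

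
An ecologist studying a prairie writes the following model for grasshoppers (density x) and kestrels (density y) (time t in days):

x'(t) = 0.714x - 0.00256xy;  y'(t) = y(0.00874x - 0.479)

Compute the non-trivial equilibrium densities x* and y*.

x* ≈ 54.8, y* ≈ 279

Set dy/dt = 0 with y > 0: 0.00874x - 0.479 = 0, so x* = 0.479/0.00874 = 54.8.
Set dx/dt = 0 with x > 0: 0.714 - 0.00256y = 0, so y* = 0.714/0.00256 = 279.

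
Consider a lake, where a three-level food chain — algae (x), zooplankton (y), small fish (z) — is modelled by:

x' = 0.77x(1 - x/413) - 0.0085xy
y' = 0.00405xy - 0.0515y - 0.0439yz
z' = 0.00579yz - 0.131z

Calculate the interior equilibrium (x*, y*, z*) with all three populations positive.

From dz/dt = 0: 0.00579y* = 0.131, so y* = 22.6.
From dx/dt = 0: 0.77(1 - x*/413) = 0.0085·22.6, giving x* = 413·(1 - 0.25) = 310.
From dy/dt = 0: 0.00405·310 - 0.0515 = 0.0439z*, so z* = 1.2/0.0439 = 27.4.

x* ≈ 310, y* ≈ 22.6, z* ≈ 27.4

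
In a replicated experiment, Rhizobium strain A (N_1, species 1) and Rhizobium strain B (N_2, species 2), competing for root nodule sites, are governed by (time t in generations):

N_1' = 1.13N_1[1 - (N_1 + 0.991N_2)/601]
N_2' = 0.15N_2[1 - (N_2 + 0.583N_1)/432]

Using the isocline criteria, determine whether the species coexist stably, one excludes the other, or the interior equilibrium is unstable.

Compare the nullcline intercepts: K1/α12 = 601/0.991 = 606 > K2 = 432; K2/α21 = 432/0.583 = 741 > K1 = 601.
Since both inequalities hold, each species can invade when rare, so the interior equilibrium is stable.

stable coexistence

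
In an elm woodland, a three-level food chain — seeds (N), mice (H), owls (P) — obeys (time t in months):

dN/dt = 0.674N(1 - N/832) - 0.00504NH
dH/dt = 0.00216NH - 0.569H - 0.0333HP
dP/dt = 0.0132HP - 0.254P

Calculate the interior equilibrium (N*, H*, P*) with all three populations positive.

N* ≈ 712, H* ≈ 19.2, P* ≈ 29.1

From dP/dt = 0: 0.0132H* = 0.254, so H* = 19.2.
From dN/dt = 0: 0.674(1 - N*/832) = 0.00504·19.2, giving N* = 832·(1 - 0.144) = 712.
From dH/dt = 0: 0.00216·712 - 0.569 = 0.0333P*, so P* = 0.97/0.0333 = 29.1.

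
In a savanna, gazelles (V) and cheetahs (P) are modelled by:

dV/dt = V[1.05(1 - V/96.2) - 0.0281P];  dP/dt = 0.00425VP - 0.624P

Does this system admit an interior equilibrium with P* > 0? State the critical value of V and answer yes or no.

The predator equation gives dP/dt > 0 only when V > 0.624/0.00425 = 147.
Without the predator, V → K = 96.2. Since 96.2 < 147, the predator cannot invade.

Threshold V = 147; K < 147, so no, the predator goes extinct.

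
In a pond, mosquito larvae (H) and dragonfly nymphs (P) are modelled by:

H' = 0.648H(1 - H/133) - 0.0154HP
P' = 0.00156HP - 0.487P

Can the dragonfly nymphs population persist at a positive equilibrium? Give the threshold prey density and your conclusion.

The predator equation gives dP/dt > 0 only when H > 0.487/0.00156 = 312.
Without the predator, H → K = 133. Since 133 < 312, the predator cannot invade.

Threshold H = 312; K < 312, so no, the predator goes extinct.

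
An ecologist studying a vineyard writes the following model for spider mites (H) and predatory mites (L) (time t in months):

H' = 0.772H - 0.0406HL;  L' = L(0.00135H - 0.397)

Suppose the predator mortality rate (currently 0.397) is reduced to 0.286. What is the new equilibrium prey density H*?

H* ≈ 212

At the interior fixed point, setting dL/dt = 0 with L > 0 fixes H* = (predator death rate)/(HL coefficient) — independent of the other coefficients.
With the change, H* = 0.286/0.00135 = 212; it falls from 294.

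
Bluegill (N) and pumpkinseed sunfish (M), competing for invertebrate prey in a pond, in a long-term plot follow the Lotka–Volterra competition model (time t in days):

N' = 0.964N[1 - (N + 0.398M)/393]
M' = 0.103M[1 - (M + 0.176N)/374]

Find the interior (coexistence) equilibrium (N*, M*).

N* ≈ 263, M* ≈ 328

Setting both brackets to zero gives the nullclines N + 0.398M = 393 and 0.176N + M = 374.
Substituting M = 374 - 0.176N into the first: N(1 - 0.398·0.176) = 393 - 0.398·374.
So N* = 244/0.93 = 263, and then M* = 374 - 0.176·263 = 328.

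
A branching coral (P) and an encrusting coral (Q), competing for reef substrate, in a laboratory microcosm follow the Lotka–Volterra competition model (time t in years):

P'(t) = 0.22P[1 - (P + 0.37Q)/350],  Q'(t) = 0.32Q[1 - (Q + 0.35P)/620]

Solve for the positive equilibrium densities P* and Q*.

Setting both brackets to zero gives the nullclines P + 0.37Q = 350 and 0.35P + Q = 620.
Substituting Q = 620 - 0.35P into the first: P(1 - 0.37·0.35) = 350 - 0.37·620.
So P* = 121/0.871 = 139, and then Q* = 620 - 0.35·139 = 572.

P* ≈ 139, Q* ≈ 572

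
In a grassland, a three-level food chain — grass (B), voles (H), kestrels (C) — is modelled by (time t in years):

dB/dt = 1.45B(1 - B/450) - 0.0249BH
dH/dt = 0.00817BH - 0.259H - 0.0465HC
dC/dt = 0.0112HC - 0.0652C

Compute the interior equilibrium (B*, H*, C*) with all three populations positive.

B* ≈ 405, H* ≈ 5.82, C* ≈ 65.6

From dC/dt = 0: 0.0112H* = 0.0652, so H* = 5.82.
From dB/dt = 0: 1.45(1 - B*/450) = 0.0249·5.82, giving B* = 450·(1 - 0.1) = 405.
From dH/dt = 0: 0.00817·405 - 0.259 = 0.0465C*, so C* = 3.05/0.0465 = 65.6.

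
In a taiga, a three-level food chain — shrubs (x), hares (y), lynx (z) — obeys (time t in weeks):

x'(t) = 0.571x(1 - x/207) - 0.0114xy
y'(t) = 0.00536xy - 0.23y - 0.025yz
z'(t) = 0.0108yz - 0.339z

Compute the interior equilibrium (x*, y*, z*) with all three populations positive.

From dz/dt = 0: 0.0108y* = 0.339, so y* = 31.4.
From dx/dt = 0: 0.571(1 - x*/207) = 0.0114·31.4, giving x* = 207·(1 - 0.627) = 77.3.
From dy/dt = 0: 0.00536·77.3 - 0.23 = 0.025z*, so z* = 0.184/0.025 = 7.37.

x* ≈ 77.3, y* ≈ 31.4, z* ≈ 7.37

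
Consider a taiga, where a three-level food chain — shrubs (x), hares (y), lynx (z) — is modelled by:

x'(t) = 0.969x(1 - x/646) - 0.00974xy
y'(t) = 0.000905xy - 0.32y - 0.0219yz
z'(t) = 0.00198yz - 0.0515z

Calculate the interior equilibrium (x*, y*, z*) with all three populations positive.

x* ≈ 477, y* ≈ 26, z* ≈ 5.1

From dz/dt = 0: 0.00198y* = 0.0515, so y* = 26.
From dx/dt = 0: 0.969(1 - x*/646) = 0.00974·26, giving x* = 646·(1 - 0.261) = 477.
From dy/dt = 0: 0.000905·477 - 0.32 = 0.0219z*, so z* = 0.112/0.0219 = 5.1.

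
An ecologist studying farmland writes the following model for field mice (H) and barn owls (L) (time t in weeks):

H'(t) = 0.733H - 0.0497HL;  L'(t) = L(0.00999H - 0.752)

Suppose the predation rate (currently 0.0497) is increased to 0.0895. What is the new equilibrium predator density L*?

At the interior fixed point, setting dH/dt = 0 with H > 0 fixes L* = (prey growth rate)/(HL coefficient) — independent of the other coefficients.
With the change, L* = 0.733/0.0895 = 8.19; it falls from 14.7.

L* ≈ 8.19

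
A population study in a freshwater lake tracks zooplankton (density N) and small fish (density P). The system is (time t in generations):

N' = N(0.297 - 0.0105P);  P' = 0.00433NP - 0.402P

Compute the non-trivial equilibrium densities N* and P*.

N* ≈ 92.8, P* ≈ 28.3

Set dP/dt = 0 with P > 0: 0.00433N - 0.402 = 0, so N* = 0.402/0.00433 = 92.8.
Set dN/dt = 0 with N > 0: 0.297 - 0.0105P = 0, so P* = 0.297/0.0105 = 28.3.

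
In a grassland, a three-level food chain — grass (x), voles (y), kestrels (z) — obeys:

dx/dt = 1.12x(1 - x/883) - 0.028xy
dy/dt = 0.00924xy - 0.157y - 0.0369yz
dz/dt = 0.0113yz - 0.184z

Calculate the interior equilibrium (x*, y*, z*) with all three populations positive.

From dz/dt = 0: 0.0113y* = 0.184, so y* = 16.3.
From dx/dt = 0: 1.12(1 - x*/883) = 0.028·16.3, giving x* = 883·(1 - 0.407) = 524.
From dy/dt = 0: 0.00924·524 - 0.157 = 0.0369z*, so z* = 4.68/0.0369 = 127.

x* ≈ 524, y* ≈ 16.3, z* ≈ 127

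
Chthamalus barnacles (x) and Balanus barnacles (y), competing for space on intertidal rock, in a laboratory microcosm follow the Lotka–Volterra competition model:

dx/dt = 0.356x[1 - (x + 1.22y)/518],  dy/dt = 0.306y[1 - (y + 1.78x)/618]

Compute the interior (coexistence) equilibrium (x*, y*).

Setting both brackets to zero gives the nullclines x + 1.22y = 518 and 1.78x + y = 618.
Substituting y = 618 - 1.78x into the first: x(1 - 1.22·1.78) = 518 - 1.22·618.
So x* = -236/-1.17 = 201, and then y* = 618 - 1.78·201 = 260.

x* ≈ 201, y* ≈ 260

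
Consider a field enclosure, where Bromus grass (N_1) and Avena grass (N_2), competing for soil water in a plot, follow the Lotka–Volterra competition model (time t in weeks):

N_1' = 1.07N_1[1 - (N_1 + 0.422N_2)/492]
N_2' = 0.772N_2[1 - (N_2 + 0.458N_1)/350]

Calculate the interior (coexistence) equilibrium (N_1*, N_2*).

Setting both brackets to zero gives the nullclines N_1 + 0.422N_2 = 492 and 0.458N_1 + N_2 = 350.
Substituting N_2 = 350 - 0.458N_1 into the first: N_1(1 - 0.422·0.458) = 492 - 0.422·350.
So N_1* = 344/0.807 = 427, and then N_2* = 350 - 0.458·427 = 155.

N_1* ≈ 427, N_2* ≈ 155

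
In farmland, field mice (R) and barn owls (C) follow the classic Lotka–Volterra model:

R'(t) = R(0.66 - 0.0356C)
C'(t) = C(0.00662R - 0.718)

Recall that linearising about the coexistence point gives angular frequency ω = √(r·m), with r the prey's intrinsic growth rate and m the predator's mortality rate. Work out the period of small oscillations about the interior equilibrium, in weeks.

Here r = 0.66 and m = 0.718, so r·m = 0.474.
ω = √0.474 = 0.688 per week, hence T = 2π/ω ≈ 9.13 weeks.

T ≈ 9.13 weeks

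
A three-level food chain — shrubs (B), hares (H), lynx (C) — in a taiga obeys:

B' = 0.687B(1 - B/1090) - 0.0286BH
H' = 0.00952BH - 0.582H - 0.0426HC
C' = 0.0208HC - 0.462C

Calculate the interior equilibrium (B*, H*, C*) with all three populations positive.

B* ≈ 82.1, H* ≈ 22.2, C* ≈ 4.69

From dC/dt = 0: 0.0208H* = 0.462, so H* = 22.2.
From dB/dt = 0: 0.687(1 - B*/1090) = 0.0286·22.2, giving B* = 1090·(1 - 0.925) = 82.1.
From dH/dt = 0: 0.00952·82.1 - 0.582 = 0.0426C*, so C* = 0.2/0.0426 = 4.69.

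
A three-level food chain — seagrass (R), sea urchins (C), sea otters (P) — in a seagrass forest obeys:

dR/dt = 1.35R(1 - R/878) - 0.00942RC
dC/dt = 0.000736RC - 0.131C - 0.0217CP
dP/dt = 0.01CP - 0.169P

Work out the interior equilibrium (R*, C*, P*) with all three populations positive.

From dP/dt = 0: 0.01C* = 0.169, so C* = 16.9.
From dR/dt = 0: 1.35(1 - R*/878) = 0.00942·16.9, giving R* = 878·(1 - 0.118) = 774.
From dC/dt = 0: 0.000736·774 - 0.131 = 0.0217P*, so P* = 0.439/0.0217 = 20.2.

R* ≈ 774, C* ≈ 16.9, P* ≈ 20.2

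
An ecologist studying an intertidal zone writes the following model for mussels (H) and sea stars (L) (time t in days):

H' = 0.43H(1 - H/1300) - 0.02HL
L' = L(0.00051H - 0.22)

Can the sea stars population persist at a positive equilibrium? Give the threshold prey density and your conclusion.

Threshold H = 431; K > 431, so yes, the predator persists.

The predator equation gives dL/dt > 0 only when H > 0.22/0.00051 = 431.
Without the predator, H → K = 1300. Since 1300 > 431, the predator can invade and persist.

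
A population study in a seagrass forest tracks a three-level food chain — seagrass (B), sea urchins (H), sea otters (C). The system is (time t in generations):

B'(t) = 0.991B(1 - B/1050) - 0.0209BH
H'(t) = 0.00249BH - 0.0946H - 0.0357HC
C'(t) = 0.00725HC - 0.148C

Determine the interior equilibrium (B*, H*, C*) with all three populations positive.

B* ≈ 598, H* ≈ 20.4, C* ≈ 39.1

From dC/dt = 0: 0.00725H* = 0.148, so H* = 20.4.
From dB/dt = 0: 0.991(1 - B*/1050) = 0.0209·20.4, giving B* = 1050·(1 - 0.431) = 598.
From dH/dt = 0: 0.00249·598 - 0.0946 = 0.0357C*, so C* = 1.39/0.0357 = 39.1.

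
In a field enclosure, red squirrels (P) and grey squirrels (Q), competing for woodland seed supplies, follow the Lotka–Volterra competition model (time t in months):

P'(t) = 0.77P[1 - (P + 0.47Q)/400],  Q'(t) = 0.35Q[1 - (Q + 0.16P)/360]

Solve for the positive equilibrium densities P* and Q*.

Setting both brackets to zero gives the nullclines P + 0.47Q = 400 and 0.16P + Q = 360.
Substituting Q = 360 - 0.16P into the first: P(1 - 0.47·0.16) = 400 - 0.47·360.
So P* = 231/0.925 = 250, and then Q* = 360 - 0.16·250 = 320.

P* ≈ 250, Q* ≈ 320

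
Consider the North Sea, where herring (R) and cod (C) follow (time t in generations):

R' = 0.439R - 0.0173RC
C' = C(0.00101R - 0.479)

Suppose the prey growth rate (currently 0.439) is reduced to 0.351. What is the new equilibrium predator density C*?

C* ≈ 20.3

At the interior fixed point, setting dR/dt = 0 with R > 0 fixes C* = (prey growth rate)/(RC coefficient) — independent of the other coefficients.
With the change, C* = 0.351/0.0173 = 20.3; it falls from 25.4.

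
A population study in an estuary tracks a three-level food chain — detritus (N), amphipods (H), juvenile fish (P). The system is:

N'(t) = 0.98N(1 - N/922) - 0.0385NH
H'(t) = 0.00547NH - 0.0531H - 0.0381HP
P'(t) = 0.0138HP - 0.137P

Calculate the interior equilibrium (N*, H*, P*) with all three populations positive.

N* ≈ 562, H* ≈ 9.93, P* ≈ 79.4

From dP/dt = 0: 0.0138H* = 0.137, so H* = 9.93.
From dN/dt = 0: 0.98(1 - N*/922) = 0.0385·9.93, giving N* = 922·(1 - 0.39) = 562.
From dH/dt = 0: 0.00547·562 - 0.0531 = 0.0381P*, so P* = 3.02/0.0381 = 79.4.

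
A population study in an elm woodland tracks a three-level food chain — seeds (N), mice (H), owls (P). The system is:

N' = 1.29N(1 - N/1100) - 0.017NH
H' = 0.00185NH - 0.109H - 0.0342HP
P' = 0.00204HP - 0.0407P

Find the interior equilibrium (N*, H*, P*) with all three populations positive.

N* ≈ 811, H* ≈ 20, P* ≈ 40.7

From dP/dt = 0: 0.00204H* = 0.0407, so H* = 20.
From dN/dt = 0: 1.29(1 - N*/1100) = 0.017·20, giving N* = 1100·(1 - 0.263) = 811.
From dH/dt = 0: 0.00185·811 - 0.109 = 0.0342P*, so P* = 1.39/0.0342 = 40.7.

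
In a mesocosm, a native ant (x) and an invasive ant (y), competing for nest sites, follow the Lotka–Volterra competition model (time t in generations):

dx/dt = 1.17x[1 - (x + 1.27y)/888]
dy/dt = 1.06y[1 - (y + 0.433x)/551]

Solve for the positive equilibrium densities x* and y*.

x* ≈ 418, y* ≈ 370

Setting both brackets to zero gives the nullclines x + 1.27y = 888 and 0.433x + y = 551.
Substituting y = 551 - 0.433x into the first: x(1 - 1.27·0.433) = 888 - 1.27·551.
So x* = 188/0.45 = 418, and then y* = 551 - 0.433·418 = 370.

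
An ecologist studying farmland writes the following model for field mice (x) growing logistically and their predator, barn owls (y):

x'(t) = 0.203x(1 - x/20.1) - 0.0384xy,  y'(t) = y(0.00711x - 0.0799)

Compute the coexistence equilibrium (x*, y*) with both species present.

x* ≈ 11.2, y* ≈ 2.33

From dy/dt = 0 with y > 0: 0.00711x* = 0.0799, so x* = 11.2.
Substitute into dx/dt = 0: 0.203(1 - 11.2/20.1) = 0.0384y*.
The bracket is 0.441, giving y* = 0.0895/0.0384 = 2.33.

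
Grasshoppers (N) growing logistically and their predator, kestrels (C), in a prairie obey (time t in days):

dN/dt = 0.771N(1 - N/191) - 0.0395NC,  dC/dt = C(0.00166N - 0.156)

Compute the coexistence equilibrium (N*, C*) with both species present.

From dC/dt = 0 with C > 0: 0.00166N* = 0.156, so N* = 94.
Substitute into dN/dt = 0: 0.771(1 - 94/191) = 0.0395C*.
The bracket is 0.508, giving C* = 0.392/0.0395 = 9.92.

N* ≈ 94, C* ≈ 9.92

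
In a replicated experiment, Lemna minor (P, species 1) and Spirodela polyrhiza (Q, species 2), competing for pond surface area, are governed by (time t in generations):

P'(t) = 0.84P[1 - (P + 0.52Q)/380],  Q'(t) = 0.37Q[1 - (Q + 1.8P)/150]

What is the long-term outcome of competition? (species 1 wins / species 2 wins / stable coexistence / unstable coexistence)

Compare the nullcline intercepts: K1/α12 = 380/0.52 = 731 > K2 = 150; K2/α21 = 150/1.8 = 83.3 < K1 = 380.
Since the inequalities point opposite ways, species 1 can invade but species 2 cannot.

species 1 excludes species 2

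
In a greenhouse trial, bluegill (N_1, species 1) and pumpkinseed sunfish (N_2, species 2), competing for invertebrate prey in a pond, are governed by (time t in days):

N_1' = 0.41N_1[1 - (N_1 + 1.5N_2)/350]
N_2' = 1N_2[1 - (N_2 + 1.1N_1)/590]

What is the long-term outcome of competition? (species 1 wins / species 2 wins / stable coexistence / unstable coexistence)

species 2 excludes species 1

Compare the nullcline intercepts: K1/α12 = 350/1.5 = 233 < K2 = 590; K2/α21 = 590/1.1 = 536 > K1 = 350.
Since the inequalities point opposite ways, species 2 can invade but species 1 cannot.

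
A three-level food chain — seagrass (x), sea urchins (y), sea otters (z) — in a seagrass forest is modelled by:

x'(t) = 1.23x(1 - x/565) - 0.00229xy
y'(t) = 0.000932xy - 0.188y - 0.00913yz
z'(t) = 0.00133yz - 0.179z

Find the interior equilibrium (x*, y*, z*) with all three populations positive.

From dz/dt = 0: 0.00133y* = 0.179, so y* = 135.
From dx/dt = 0: 1.23(1 - x*/565) = 0.00229·135, giving x* = 565·(1 - 0.251) = 423.
From dy/dt = 0: 0.000932·423 - 0.188 = 0.00913z*, so z* = 0.207/0.00913 = 22.6.

x* ≈ 423, y* ≈ 135, z* ≈ 22.6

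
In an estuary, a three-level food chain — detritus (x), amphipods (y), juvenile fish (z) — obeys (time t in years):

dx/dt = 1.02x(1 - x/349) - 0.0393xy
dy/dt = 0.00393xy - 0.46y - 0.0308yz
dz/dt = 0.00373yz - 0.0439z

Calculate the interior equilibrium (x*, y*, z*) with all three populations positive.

From dz/dt = 0: 0.00373y* = 0.0439, so y* = 11.8.
From dx/dt = 0: 1.02(1 - x*/349) = 0.0393·11.8, giving x* = 349·(1 - 0.453) = 191.
From dy/dt = 0: 0.00393·191 - 0.46 = 0.0308z*, so z* = 0.29/0.0308 = 9.4.

x* ≈ 191, y* ≈ 11.8, z* ≈ 9.4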